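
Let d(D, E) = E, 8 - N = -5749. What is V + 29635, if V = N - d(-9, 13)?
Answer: 35379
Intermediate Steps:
N = 5757 (N = 8 - 1*(-5749) = 8 + 5749 = 5757)
V = 5744 (V = 5757 - 1*13 = 5757 - 13 = 5744)
V + 29635 = 5744 + 29635 = 35379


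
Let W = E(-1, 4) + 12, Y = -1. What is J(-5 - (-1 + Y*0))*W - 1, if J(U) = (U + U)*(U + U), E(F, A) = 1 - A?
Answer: 575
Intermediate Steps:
W = 9 (W = (1 - 1*4) + 12 = (1 - 4) + 12 = -3 + 12 = 9)
J(U) = 4*U² (J(U) = (2*U)*(2*U) = 4*U²)
J(-5 - (-1 + Y*0))*W - 1 = (4*(-5 - (-1 - 1*0))²)*9 - 1 = (4*(-5 - (-1 + 0))²)*9 - 1 = (4*(-5 - 1*(-1))²)*9 - 1 = (4*(-5 + 1)²)*9 - 1 = (4*(-4)²)*9 - 1 = (4*16)*9 - 1 = 64*9 - 1 = 576 - 1 = 575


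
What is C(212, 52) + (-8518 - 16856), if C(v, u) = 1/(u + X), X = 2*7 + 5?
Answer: -1801553/71 ≈ -25374.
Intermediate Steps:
X = 19 (X = 14 + 5 = 19)
C(v, u) = 1/(19 + u) (C(v, u) = 1/(u + 19) = 1/(19 + u))
C(212, 52) + (-8518 - 16856) = 1/(19 + 52) + (-8518 - 16856) = 1/71 - 25374 = -1801553/71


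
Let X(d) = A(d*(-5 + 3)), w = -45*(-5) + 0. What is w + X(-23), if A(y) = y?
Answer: 271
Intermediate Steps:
w = 225 (w = 225 + 0 = 225)
X(d) = -2*d (X(d) = d*(-5 + 3) = d*(-2) = -2*d)
w + X(-23) = 225 - 2*(-23) = 225 + 46 = 271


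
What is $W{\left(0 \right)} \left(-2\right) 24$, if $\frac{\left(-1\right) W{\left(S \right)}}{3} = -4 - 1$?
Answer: $-720$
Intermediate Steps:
$W{\left(S \right)} = 15$ ($W{\left(S \right)} = - 3 \left(-4 - 1\right) = \left(-3\right) \left(-5\right) = 15$)
$W{\left(0 \right)} \left(-2\right) 24 = 15 \left(-2\right) 24 = \left(-30\right) 24 = -720$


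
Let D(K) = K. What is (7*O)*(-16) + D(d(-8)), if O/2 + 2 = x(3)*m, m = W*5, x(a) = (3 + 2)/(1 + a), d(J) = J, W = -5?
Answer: 7440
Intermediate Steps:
x(a) = 5/(1 + a)
m = -25 (m = -5*5 = -25)
O = -133/2 (O = -4 + 2*((5/(1 + 3))*(-25)) = -4 + 2*((5/4)*(-25)) = -4 + 2*(-125/4) = -4 - 125/2 = -133/2 ≈ -66.500)
(7*O)*(-16) + D(d(-8)) = (7*(-133/2))*(-16) - 8 = -931/2*(-16) - 8 = 7448 - 8 = 7440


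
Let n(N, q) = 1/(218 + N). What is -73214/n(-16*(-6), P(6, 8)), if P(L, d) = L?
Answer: -22989196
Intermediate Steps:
-73214/n(-16*(-6), P(6, 8)) = -73214/(1/(218 - 16*(-6))) = -73214/(1/(218 + 96)) = -73214/(1/314) = -73214/1/314 = -73214*314 = -22989196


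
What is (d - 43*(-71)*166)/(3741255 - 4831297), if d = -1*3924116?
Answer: 1708659/545021 ≈ 3.1350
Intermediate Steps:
d = -3924116
(d - 43*(-71)*166)/(3741255 - 4831297) = (-3924116 - 43*(-71)*166)/(3741255 - 4831297) = (-3924116 + 3053*166)/(-1090042) = (-3924116 + 506798)*(-1/1090042) = -3417318*(-1/1090042) = 1708659/545021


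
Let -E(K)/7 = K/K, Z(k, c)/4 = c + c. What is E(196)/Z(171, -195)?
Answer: 7/1560 ≈ 0.0044872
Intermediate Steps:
Z(k, c) = 8*c (Z(k, c) = 4*(c + c) = 4*(2*c) = 8*c)
E(K) = -7 (E(K) = -7*K/K = -7*1 = -7)
E(196)/Z(171, -195) = -7/(8*(-195)) = -7/(-1560) = -7*(-1/1560) = 7/1560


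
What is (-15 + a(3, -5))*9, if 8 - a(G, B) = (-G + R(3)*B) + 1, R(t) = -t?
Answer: -180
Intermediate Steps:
a(G, B) = 7 + G + 3*B (a(G, B) = 8 - ((-G + (-1*3)*B) + 1) = 8 - ((-G - 3*B) + 1) = 8 - (1 - G - 3*B) = 8 + (-1 + G + 3*B) = 7 + G + 3*B)
(-15 + a(3, -5))*9 = (-15 + (7 + 3 + 3*(-5)))*9 = (-15 + (7 + 3 - 15))*9 = (-15 - 5)*9 = -20*9 = -180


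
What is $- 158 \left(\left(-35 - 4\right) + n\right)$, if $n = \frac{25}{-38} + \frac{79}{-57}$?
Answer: $\frac{369641}{57} \approx 6484.9$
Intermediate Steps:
$n = - \frac{233}{114}$ ($n = 25 \left(- \frac{1}{38}\right) + 79 \left(- \frac{1}{57}\right) = - \frac{25}{38} - \frac{79}{57} = - \frac{233}{114} \approx -2.0439$)
$- 158 \left(\left(-35 - 4\right) + n\right) = - 158 \left(\left(-35 - 4\right) - \frac{233}{114}\right) = - 158 \left(-39 - \frac{233}{114}\right) = \left(-158\right) \left(- \frac{4679}{114}\right) = \frac{369641}{57}$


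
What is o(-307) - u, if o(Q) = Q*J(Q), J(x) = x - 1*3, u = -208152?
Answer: 303322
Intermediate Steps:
J(x) = -3 + x (J(x) = x - 3 = -3 + x)
o(Q) = Q*(-3 + Q)
o(-307) - u = -307*(-3 - 307) - 1*(-208152) = -307*(-310) + 208152 = 95170 + 208152 = 303322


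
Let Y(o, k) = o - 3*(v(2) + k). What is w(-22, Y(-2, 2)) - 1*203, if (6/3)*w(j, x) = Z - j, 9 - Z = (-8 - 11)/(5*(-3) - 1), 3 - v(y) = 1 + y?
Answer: -6019/32 ≈ -188.09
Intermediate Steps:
v(y) = 2 - y (v(y) = 3 - (1 + y) = 3 + (-1 - y) = 2 - y)
Z = 125/16 (Z = 9 - (-8 - 11)/(5*(-3) - 1) = 9 - (-19)/(-15 - 1) = 9 - (-19)/(-16) = 9 - (-19)*(-1)/16 = 9 - 1*19/16 = 9 - 19/16 = 125/16 ≈ 7.8125)
Y(o, k) = o - 3*k (Y(o, k) = o - 3*((2 - 1*2) + k) = o - 3*((2 - 2) + k) = o - 3*(0 + k) = o - 3*k)
w(j, x) = 125/32 - j/2 (w(j, x) = (125/16 - j)/2 = 125/32 - j/2)
w(-22, Y(-2, 2)) - 1*203 = (125/32 - 1/2*(-22)) - 1*203 = (125/32 + 11) - 203 = 477/32 - 203 = -6019/32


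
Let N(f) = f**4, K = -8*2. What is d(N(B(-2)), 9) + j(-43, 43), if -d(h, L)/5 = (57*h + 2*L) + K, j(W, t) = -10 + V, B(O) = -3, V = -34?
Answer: -23139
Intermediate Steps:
K = -16
j(W, t) = -44 (j(W, t) = -10 - 34 = -44)
d(h, L) = 80 - 285*h - 10*L (d(h, L) = -5*((57*h + 2*L) - 16) = -5*((2*L + 57*h) - 16) = -5*(-16 + 2*L + 57*h) = 80 - 285*h - 10*L)
d(N(B(-2)), 9) + j(-43, 43) = (80 - 285*(-3)**4 - 10*9) - 44 = (80 - 285*81 - 90) - 44 = (80 - 23085 - 90) - 44 = -23095 - 44 = -23139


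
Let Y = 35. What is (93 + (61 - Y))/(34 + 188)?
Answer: 119/222 ≈ 0.53604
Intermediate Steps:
(93 + (61 - Y))/(34 + 188) = (93 + (61 - 1*35))/(34 + 188) = (93 + (61 - 35))/222 = (93 + 26)*(1/222) = 119*(1/222) = 119/222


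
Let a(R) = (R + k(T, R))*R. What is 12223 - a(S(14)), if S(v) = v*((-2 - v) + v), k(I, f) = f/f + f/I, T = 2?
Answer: 11075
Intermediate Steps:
k(I, f) = 1 + f/I
S(v) = -2*v (S(v) = v*(-2) = -2*v)
a(R) = R*(1 + 3*R/2) (a(R) = (R + (2 + R)/2)*R = (R + (1 + R/2))*R = (1 + 3*R/2)*R = R*(1 + 3*R/2))
12223 - a(S(14)) = 12223 - (-2*14)*(2 + 3*(-2*14))/2 = 12223 - (-28)*(2 + 3*(-28))/2 = 12223 - (-28)*(2 - 84)/2 = 12223 - (-28)*(-82)/2 = 12223 - 1*1148 = 12223 - 1148 = 11075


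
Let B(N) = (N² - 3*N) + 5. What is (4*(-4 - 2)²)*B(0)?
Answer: 720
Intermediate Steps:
B(N) = 5 + N² - 3*N
(4*(-4 - 2)²)*B(0) = (4*(-4 - 2)²)*(5 + 0² - 3*0) = (4*(-6)²)*(5 + 0 + 0) = (4*36)*5 = 144*5 = 720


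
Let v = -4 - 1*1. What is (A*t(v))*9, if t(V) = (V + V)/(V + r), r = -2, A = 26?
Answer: 2340/7 ≈ 334.29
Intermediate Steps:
v = -5 (v = -4 - 1 = -5)
t(V) = 2*V/(-2 + V) (t(V) = (V + V)/(V - 2) = (2*V)/(-2 + V) = 2*V/(-2 + V))
(A*t(v))*9 = (26*(2*(-5)/(-2 - 5)))*9 = (26*(2*(-5)/(-7)))*9 = (26*(2*(-5)*(-⅐)))*9 = (26*(10/7))*9 = (260/7)*9 = 2340/7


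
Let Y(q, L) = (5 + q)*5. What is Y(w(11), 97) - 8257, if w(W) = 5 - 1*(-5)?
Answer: -8182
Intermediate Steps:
w(W) = 10 (w(W) = 5 + 5 = 10)
Y(q, L) = 25 + 5*q
Y(w(11), 97) - 8257 = (25 + 5*10) - 8257 = (25 + 50) - 8257 = 75 - 8257 = -8182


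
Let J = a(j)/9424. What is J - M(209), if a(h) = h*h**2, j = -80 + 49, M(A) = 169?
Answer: -52337/304 ≈ -172.16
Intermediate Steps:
j = -31
a(h) = h**3
J = -961/304 (J = (-31)**3/9424 = -29791*1/9424 = -961/304 ≈ -3.1612)
J - M(209) = -961/304 - 1*169 = -961/304 - 169 = -52337/304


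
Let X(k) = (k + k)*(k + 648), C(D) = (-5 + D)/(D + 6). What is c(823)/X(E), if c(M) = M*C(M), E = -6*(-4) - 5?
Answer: 336607/10505917 ≈ 0.032040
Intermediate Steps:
C(D) = (-5 + D)/(6 + D)
E = 19 (E = 24 - 5 = 19)
c(M) = M*(-5 + M)/(6 + M) (c(M) = M*((-5 + M)/(6 + M)) = M*(-5 + M)/(6 + M))
X(k) = 2*k*(648 + k) (X(k) = (2*k)*(648 + k) = 2*k*(648 + k))
c(823)/X(E) = (823*(-5 + 823)/(6 + 823))/((2*19*(648 + 19))) = (823*818/829)/((2*19*667)) = (823*(1/829)*818)/25346 = (673214/829)*(1/25346) = 336607/10505917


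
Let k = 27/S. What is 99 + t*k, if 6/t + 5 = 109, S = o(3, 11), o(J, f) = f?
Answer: 56709/572 ≈ 99.142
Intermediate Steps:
S = 11
k = 27/11 ≈ 2.4545
t = 3/52 (t = 6/(-5 + 109) = 6/104 = 6*(1/104) = 3/52 ≈ 0.057692)
99 + t*k = 99 + (3/52)*(27/11) = 99 + 81/572 = 56709/572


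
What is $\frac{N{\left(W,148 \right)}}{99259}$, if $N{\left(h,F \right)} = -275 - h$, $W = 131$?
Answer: $- \frac{406}{99259} \approx -0.0040903$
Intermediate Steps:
$\frac{N{\left(W,148 \right)}}{99259} = \frac{-275 - 131}{99259} = \left(-275 - 131\right) \frac{1}{99259} = \left(-406\right) \frac{1}{99259} = - \frac{406}{99259}$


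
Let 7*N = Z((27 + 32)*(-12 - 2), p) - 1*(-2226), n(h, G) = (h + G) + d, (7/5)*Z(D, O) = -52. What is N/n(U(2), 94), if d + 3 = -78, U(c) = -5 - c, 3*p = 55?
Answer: 7661/147 ≈ 52.116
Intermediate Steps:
p = 55/3 (p = (⅓)*55 = 55/3 ≈ 18.333)
Z(D, O) = -260/7 (Z(D, O) = (5/7)*(-52) = -260/7)
d = -81 (d = -3 - 78 = -81)
n(h, G) = -81 + G + h (n(h, G) = (h + G) - 81 = (G + h) - 81 = -81 + G + h)
N = 15322/49 (N = (-260/7 - 1*(-2226))/7 = (-260/7 + 2226)/7 = (⅐)*(15322/7) = 15322/49 ≈ 312.69)
N/n(U(2), 94) = 15322/(49*(-81 + 94 + (-5 - 1*2))) = 15322/(49*(-81 + 94 + (-5 - 2))) = 15322/(49*(-81 + 94 - 7)) = (15322/49)/6 = (15322/49)*(⅙) = 7661/147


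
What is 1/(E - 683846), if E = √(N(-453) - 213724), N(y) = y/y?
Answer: -683846/467645565439 - 3*I*√23747/467645565439 ≈ -1.4623e-6 - 9.8857e-10*I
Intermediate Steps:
N(y) = 1
E = 3*I*√23747 (E = √(1 - 213724) = √(-213723) = 3*I*√23747 ≈ 462.3*I)
1/(E - 683846) = 1/(3*I*√23747 - 683846) = 1/(-683846 + 3*I*√23747)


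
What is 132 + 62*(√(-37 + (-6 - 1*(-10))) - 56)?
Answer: -3340 + 62*I*√33 ≈ -3340.0 + 356.16*I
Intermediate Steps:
132 + 62*(√(-37 + (-6 - 1*(-10))) - 56) = 132 + 62*(√(-37 + (-6 + 10)) - 56) = 132 + 62*(√(-37 + 4) - 56) = 132 + 62*(√(-33) - 56) = 132 + 62*(I*√33 - 56) = 132 + 62*(-56 + I*√33) = 132 + (-3472 + 62*I*√33) = -3340 + 62*I*√33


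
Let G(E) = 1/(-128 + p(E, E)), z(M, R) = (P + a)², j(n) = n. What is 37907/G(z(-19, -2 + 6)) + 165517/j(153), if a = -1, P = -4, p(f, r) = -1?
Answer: -748004942/153 ≈ -4.8889e+6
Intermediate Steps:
z(M, R) = 25 (z(M, R) = (-4 - 1)² = (-5)² = 25)
G(E) = -1/129 (G(E) = 1/(-128 - 1) = 1/(-129) = -1/129)
37907/G(z(-19, -2 + 6)) + 165517/j(153) = 37907/(-1/129) + 165517/153 = 37907*(-129) + 165517*(1/153) = -4890003 + 165517/153 = -748004942/153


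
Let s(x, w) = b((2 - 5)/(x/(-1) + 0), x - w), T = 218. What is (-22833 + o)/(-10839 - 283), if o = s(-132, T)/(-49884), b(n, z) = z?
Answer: 569500511/277404924 ≈ 2.0530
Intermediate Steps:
s(x, w) = x - w
o = 175/24942 (o = (-132 - 1*218)/(-49884) = (-132 - 218)*(-1/49884) = -350*(-1/49884) = 175/24942 ≈ 0.0070163)
(-22833 + o)/(-10839 - 283) = (-22833 + 175/24942)/(-10839 - 283) = -569500511/24942/(-11122) = -569500511/24942*(-1/11122) = 569500511/277404924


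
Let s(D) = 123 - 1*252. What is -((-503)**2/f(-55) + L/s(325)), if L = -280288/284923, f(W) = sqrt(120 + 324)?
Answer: -280288/36755067 - 253009*sqrt(111)/222 ≈ -12007.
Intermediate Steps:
f(W) = 2*sqrt(111) (f(W) = sqrt(444) = 2*sqrt(111))
L = -280288/284923 (L = -280288*1/284923 = -280288/284923 ≈ -0.98373)
s(D) = -129 (s(D) = 123 - 252 = -129)
-((-503)**2/f(-55) + L/s(325)) = -((-503)**2/((2*sqrt(111))) - 280288/284923/(-129)) = -(253009*(sqrt(111)/222) - 280288/284923*(-1/129)) = -(253009*sqrt(111)/222 + 280288/36755067) = -(280288/36755067 + 253009*sqrt(111)/222) = -280288/36755067 - 253009*sqrt(111)/222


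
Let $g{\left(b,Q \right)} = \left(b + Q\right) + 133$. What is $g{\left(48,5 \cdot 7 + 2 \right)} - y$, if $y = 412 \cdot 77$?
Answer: $-31506$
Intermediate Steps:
$y = 31724$
$g{\left(b,Q \right)} = 133 + Q + b$ ($g{\left(b,Q \right)} = \left(Q + b\right) + 133 = 133 + Q + b$)
$g{\left(48,5 \cdot 7 + 2 \right)} - y = \left(133 + \left(5 \cdot 7 + 2\right) + 48\right) - 31724 = \left(133 + \left(35 + 2\right) + 48\right) - 31724 = \left(133 + 37 + 48\right) - 31724 = 218 - 31724 = -31506$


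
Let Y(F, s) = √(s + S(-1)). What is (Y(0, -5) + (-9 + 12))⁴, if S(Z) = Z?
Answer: (3 + I*√6)⁴ ≈ -207.0 + 88.182*I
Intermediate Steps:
Y(F, s) = √(-1 + s) (Y(F, s) = √(s - 1) = √(-1 + s))
(Y(0, -5) + (-9 + 12))⁴ = (√(-1 - 5) + (-9 + 12))⁴ = (√(-6) + 3)⁴ = (I*√6 + 3)⁴ = (3 + I*√6)⁴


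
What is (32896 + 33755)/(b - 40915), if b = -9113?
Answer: -22217/16676 ≈ -1.3323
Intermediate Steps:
(32896 + 33755)/(b - 40915) = (32896 + 33755)/(-9113 - 40915) = 66651/(-50028) = 66651*(-1/50028) = -22217/16676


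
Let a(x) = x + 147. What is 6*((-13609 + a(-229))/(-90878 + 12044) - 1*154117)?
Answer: -12149645887/13139 ≈ -9.2470e+5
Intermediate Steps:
a(x) = 147 + x
6*((-13609 + a(-229))/(-90878 + 12044) - 1*154117) = 6*((-13609 + (147 - 229))/(-90878 + 12044) - 1*154117) = 6*((-13609 - 82)/(-78834) - 154117) = 6*(-13691*(-1/78834) - 154117) = 6*(13691/78834 - 154117) = 6*(-12149645887/78834) = -12149645887/13139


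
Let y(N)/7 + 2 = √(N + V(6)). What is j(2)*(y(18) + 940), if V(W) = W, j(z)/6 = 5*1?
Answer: 27780 + 420*√6 ≈ 28809.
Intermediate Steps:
j(z) = 30 (j(z) = 6*(5*1) = 6*5 = 30)
y(N) = -14 + 7*√(6 + N) (y(N) = -14 + 7*√(N + 6) = -14 + 7*√(6 + N))
j(2)*(y(18) + 940) = 30*((-14 + 7*√(6 + 18)) + 940) = 30*((-14 + 7*√24) + 940) = 30*((-14 + 7*(2*√6)) + 940) = 30*((-14 + 14*√6) + 940) = 30*(926 + 14*√6) = 27780 + 420*√6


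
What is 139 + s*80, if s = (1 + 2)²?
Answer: 859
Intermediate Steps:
s = 9 (s = 3² = 9)
139 + s*80 = 139 + 9*80 = 139 + 720 = 859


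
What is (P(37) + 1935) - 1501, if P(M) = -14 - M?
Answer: 383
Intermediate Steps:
(P(37) + 1935) - 1501 = ((-14 - 1*37) + 1935) - 1501 = ((-14 - 37) + 1935) - 1501 = (-51 + 1935) - 1501 = 1884 - 1501 = 383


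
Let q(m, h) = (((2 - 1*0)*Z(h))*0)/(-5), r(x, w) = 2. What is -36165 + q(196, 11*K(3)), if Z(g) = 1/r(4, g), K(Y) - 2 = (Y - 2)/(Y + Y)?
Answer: -36165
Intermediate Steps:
K(Y) = 2 + (-2 + Y)/(2*Y) (K(Y) = 2 + (Y - 2)/(Y + Y) = 2 + (-2 + Y)/((2*Y)) = 2 + (-2 + Y)*(1/(2*Y)) = 2 + (-2 + Y)/(2*Y))
Z(g) = 1/2
q(m, h) = 0 (q(m, h) = (((2 - 1*0)*(1/2))*0)/(-5) = (((2 + 0)*(1/2))*0)*(-1/5) = ((2*(1/2))*0)*(-1/5) = (1*0)*(-1/5) = 0*(-1/5) = 0)
-36165 + q(196, 11*K(3)) = -36165 + 0 = -36165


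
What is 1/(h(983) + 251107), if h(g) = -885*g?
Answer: -1/618848 ≈ -1.6159e-6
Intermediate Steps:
1/(h(983) + 251107) = 1/(-885*983 + 251107) = 1/(-869955 + 251107) = 1/(-618848) = -1/618848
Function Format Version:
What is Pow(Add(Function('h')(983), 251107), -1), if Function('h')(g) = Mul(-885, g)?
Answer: Rational(-1, 618848) ≈ -1.6159e-6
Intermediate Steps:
Pow(Add(Function('h')(983), 251107), -1) = Pow(Add(Mul(-885, 983), 251107), -1) = Pow(Add(-869955, 251107), -1) = Pow(-618848, -1) = Rational(-1, 618848)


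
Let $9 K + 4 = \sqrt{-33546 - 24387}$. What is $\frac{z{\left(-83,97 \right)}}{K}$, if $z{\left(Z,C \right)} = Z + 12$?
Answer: $\frac{2556}{57949} + \frac{1917 i \sqrt{6437}}{57949} \approx 0.044108 + 2.6541 i$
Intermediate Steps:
$z{\left(Z,C \right)} = 12 + Z$
$K = - \frac{4}{9} + \frac{i \sqrt{6437}}{3}$ ($K = - \frac{4}{9} + \frac{\sqrt{-33546 - 24387}}{9} = - \frac{4}{9} + \frac{\sqrt{-57933}}{9} = - \frac{4}{9} + \frac{3 i \sqrt{6437}}{9} = - \frac{4}{9} + \frac{i \sqrt{6437}}{3} \approx -0.44444 + 26.744 i$)
$\frac{z{\left(-83,97 \right)}}{K} = \frac{12 - 83}{- \frac{4}{9} + \frac{i \sqrt{6437}}{3}} = - \frac{71}{- \frac{4}{9} + \frac{i \sqrt{6437}}{3}}$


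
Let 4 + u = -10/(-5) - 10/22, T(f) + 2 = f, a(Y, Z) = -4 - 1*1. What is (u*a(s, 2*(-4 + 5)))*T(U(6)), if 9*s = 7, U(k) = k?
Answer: 540/11 ≈ 49.091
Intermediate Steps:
s = 7/9 (s = (⅑)*7 = 7/9 ≈ 0.77778)
a(Y, Z) = -5 (a(Y, Z) = -4 - 1 = -5)
T(f) = -2 + f
u = -27/11 (u = -4 + (-10/(-5) - 10/22) = -4 + (-10*(-⅕) - 10*1/22) = -4 + (2 - 5/11) = -4 + 17/11 = -27/11 ≈ -2.4545)
(u*a(s, 2*(-4 + 5)))*T(U(6)) = (-27/11*(-5))*(-2 + 6) = (135/11)*4 = 540/11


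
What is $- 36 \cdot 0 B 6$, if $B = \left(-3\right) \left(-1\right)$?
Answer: $0$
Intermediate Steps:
$B = 3$
$- 36 \cdot 0 B 6 = - 36 \cdot 0 \cdot 3 \cdot 6 = - 36 \cdot 0 \cdot 6 = - 36 \cdot 0 = \left(-1\right) 0 = 0$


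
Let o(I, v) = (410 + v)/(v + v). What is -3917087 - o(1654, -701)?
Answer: -5491756265/1402 ≈ -3.9171e+6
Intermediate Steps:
o(I, v) = (410 + v)/(2*v) (o(I, v) = (410 + v)/((2*v)) = (410 + v)*(1/(2*v)) = (410 + v)/(2*v))
-3917087 - o(1654, -701) = -3917087 - (410 - 701)/(2*(-701)) = -3917087 - (-1)*(-291)/(2*701) = -3917087 - 1*291/1402 = -3917087 - 291/1402 = -5491756265/1402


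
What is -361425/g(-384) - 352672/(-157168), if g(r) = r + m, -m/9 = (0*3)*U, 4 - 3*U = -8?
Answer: 1186247301/1257344 ≈ 943.46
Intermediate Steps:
U = 4 (U = 4/3 - ⅓*(-8) = 4/3 + 8/3 = 4)
m = 0 (m = -9*0*3*4 = -0*4 = -9*0 = 0)
g(r) = r (g(r) = r + 0 = r)
-361425/g(-384) - 352672/(-157168) = -361425/(-384) - 352672/(-157168) = -361425*(-1/384) - 352672*(-1/157168) = 120475/128 + 22042/9823 = 1186247301/1257344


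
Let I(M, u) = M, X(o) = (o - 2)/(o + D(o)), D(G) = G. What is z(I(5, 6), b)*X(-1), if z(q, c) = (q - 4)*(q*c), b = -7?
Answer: -105/2 ≈ -52.500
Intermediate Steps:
X(o) = (-2 + o)/(2*o) (X(o) = (o - 2)/(o + o) = (-2 + o)/((2*o)) = (-2 + o)*(1/(2*o)) = (-2 + o)/(2*o))
z(q, c) = c*q*(-4 + q) (z(q, c) = (-4 + q)*(c*q) = c*q*(-4 + q))
z(I(5, 6), b)*X(-1) = (-7*5*(-4 + 5))*((½)*(-2 - 1)/(-1)) = (-7*5*1)*((½)*(-1)*(-3)) = -35*3/2 = -105/2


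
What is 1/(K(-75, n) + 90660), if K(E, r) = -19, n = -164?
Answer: 1/90641 ≈ 1.1033e-5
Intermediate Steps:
1/(K(-75, n) + 90660) = 1/(-19 + 90660) = 1/90641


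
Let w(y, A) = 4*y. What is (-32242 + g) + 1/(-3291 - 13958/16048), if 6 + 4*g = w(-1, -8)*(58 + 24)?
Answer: -1707689137961/52827926 ≈ -32326.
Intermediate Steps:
g = -167/2 (g = -3/2 + ((4*(-1))*(58 + 24))/4 = -3/2 + (-4*82)/4 = -3/2 + (¼)*(-328) = -3/2 - 82 = -167/2 ≈ -83.500)
(-32242 + g) + 1/(-3291 - 13958/16048) = (-32242 - 167/2) + 1/(-3291 - 13958/16048) = -64651/2 + 1/(-3291 - 13958*1/16048) = -64651/2 + 1/(-3291 - 6979/8024) = -64651/2 + 1/(-26413963/8024) = -64651/2 - 8024/26413963 = -1707689137961/52827926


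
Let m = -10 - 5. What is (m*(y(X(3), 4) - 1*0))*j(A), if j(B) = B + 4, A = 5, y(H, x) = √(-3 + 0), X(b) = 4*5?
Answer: -135*I*√3 ≈ -233.83*I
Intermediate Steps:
X(b) = 20
y(H, x) = I*√3 (y(H, x) = √(-3) = I*√3)
m = -15
j(B) = 4 + B
(m*(y(X(3), 4) - 1*0))*j(A) = (-15*(I*√3 - 1*0))*(4 + 5) = -15*(I*√3 + 0)*9 = -15*I*√3*9 = -135*I*√3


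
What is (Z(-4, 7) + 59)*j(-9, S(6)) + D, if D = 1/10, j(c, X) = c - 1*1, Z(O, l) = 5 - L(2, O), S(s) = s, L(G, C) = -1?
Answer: -6499/10 ≈ -649.90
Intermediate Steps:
Z(O, l) = 6 (Z(O, l) = 5 - 1*(-1) = 5 + 1 = 6)
j(c, X) = -1 + c (j(c, X) = c - 1 = -1 + c)
D = ⅒ ≈ 0.10000
(Z(-4, 7) + 59)*j(-9, S(6)) + D = (6 + 59)*(-1 - 9) + ⅒ = 65*(-10) + ⅒ = -650 + ⅒ = -6499/10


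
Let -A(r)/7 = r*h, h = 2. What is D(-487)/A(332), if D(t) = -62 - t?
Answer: -425/4648 ≈ -0.091437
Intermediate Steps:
A(r) = -14*r (A(r) = -7*r*2 = -14*r)
D(-487)/A(332) = (-62 - 1*(-487))/((-14*332)) = (-62 + 487)/(-4648) = 425*(-1/4648) = -425/4648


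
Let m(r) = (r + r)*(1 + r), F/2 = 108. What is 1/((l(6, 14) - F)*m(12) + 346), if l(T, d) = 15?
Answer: -1/62366 ≈ -1.6034e-5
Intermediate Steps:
F = 216 (F = 2*108 = 216)
m(r) = 2*r*(1 + r) (m(r) = (2*r)*(1 + r) = 2*r*(1 + r))
1/((l(6, 14) - F)*m(12) + 346) = 1/((15 - 1*216)*(2*12*(1 + 12)) + 346) = 1/((15 - 216)*(2*12*13) + 346) = 1/(-201*312 + 346) = 1/(-62712 + 346) = 1/(-62366) = -1/62366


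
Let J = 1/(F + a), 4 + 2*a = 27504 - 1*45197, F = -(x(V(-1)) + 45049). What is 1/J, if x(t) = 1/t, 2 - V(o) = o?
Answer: -323387/6 ≈ -53898.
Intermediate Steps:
V(o) = 2 - o
F = -135148/3 (F = -(1/(2 - 1*(-1)) + 45049) = -(1/(2 + 1) + 45049) = -(1/3 + 45049) = -(⅓ + 45049) = -1*135148/3 = -135148/3 ≈ -45049.)
a = -17697/2 (a = -2 + (27504 - 1*45197)/2 = -2 + (27504 - 45197)/2 = -2 + (½)*(-17693) = -2 - 17693/2 = -17697/2 ≈ -8848.5)
J = -6/323387 (J = 1/(-135148/3 - 17697/2) = 1/(-323387/6) = -6/323387 ≈ -1.8554e-5)
1/J = 1/(-6/323387) = -323387/6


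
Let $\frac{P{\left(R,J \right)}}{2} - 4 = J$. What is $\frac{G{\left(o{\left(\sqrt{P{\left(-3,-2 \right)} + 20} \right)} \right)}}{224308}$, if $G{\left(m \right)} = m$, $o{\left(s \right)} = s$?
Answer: $\frac{\sqrt{6}}{112154} \approx 2.184 \cdot 10^{-5}$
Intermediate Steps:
$P{\left(R,J \right)} = 8 + 2 J$
$\frac{G{\left(o{\left(\sqrt{P{\left(-3,-2 \right)} + 20} \right)} \right)}}{224308} = \frac{\sqrt{\left(8 + 2 \left(-2\right)\right) + 20}}{224308} = \sqrt{\left(8 - 4\right) + 20} \cdot \frac{1}{224308} = \sqrt{4 + 20} \cdot \frac{1}{224308} = \sqrt{24} \cdot \frac{1}{224308} = 2 \sqrt{6} \cdot \frac{1}{224308} = \frac{\sqrt{6}}{112154}$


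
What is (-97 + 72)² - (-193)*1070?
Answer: 207135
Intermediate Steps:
(-97 + 72)² - (-193)*1070 = (-25)² - 1*(-206510) = 625 + 206510 = 207135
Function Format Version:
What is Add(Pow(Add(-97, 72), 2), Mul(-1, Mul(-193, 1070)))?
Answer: 207135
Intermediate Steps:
Add(Pow(Add(-97, 72), 2), Mul(-1, Mul(-193, 1070))) = Add(Pow(-25, 2), Mul(-1, -206510)) = Add(625, 206510) = 207135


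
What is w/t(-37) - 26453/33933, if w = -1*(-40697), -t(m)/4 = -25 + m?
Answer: 1374410957/8415384 ≈ 163.32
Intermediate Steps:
t(m) = 100 - 4*m (t(m) = -4*(-25 + m) = 100 - 4*m)
w = 40697
w/t(-37) - 26453/33933 = 40697/(100 - 4*(-37)) - 26453/33933 = 40697/(100 + 148) - 26453*1/33933 = 40697/248 - 26453/33933 = 1374410957/8415384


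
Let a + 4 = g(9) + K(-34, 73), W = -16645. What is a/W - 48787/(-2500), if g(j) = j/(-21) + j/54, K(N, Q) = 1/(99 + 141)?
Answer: 13642780357/699090000 ≈ 19.515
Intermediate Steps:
K(N, Q) = 1/240
g(j) = -11*j/378 (g(j) = j*(-1/21) + j*(1/54) = -j/21 + j/54 = -11*j/378)
a = -7153/1680 (a = -4 + (-11/378*9 + 1/240) = -4 + (-11/42 + 1/240) = -4 - 433/1680 = -7153/1680 ≈ -4.2577)
a/W - 48787/(-2500) = -7153/1680/(-16645) - 48787/(-2500) = -7153/1680*(-1/16645) - 48787*(-1/2500) = 7153/27963600 + 48787/2500 = 13642780357/699090000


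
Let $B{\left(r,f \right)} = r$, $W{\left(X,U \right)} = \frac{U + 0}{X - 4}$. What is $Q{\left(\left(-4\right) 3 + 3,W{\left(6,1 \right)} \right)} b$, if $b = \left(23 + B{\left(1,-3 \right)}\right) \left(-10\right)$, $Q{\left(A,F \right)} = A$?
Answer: $2160$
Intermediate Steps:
$W{\left(X,U \right)} = \frac{U}{-4 + X}$
$b = -240$ ($b = \left(23 + 1\right) \left(-10\right) = 24 \left(-10\right) = -240$)
$Q{\left(\left(-4\right) 3 + 3,W{\left(6,1 \right)} \right)} b = \left(\left(-4\right) 3 + 3\right) \left(-240\right) = \left(-12 + 3\right) \left(-240\right) = \left(-9\right) \left(-240\right) = 2160$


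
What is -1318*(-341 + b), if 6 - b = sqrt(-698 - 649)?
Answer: 441530 + 1318*I*sqrt(1347) ≈ 4.4153e+5 + 48373.0*I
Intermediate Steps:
b = 6 - I*sqrt(1347) (b = 6 - sqrt(-698 - 649) = 6 - sqrt(-1347) = 6 - I*sqrt(1347) ≈ 6.0 - 36.701*I)
-1318*(-341 + b) = -1318*(-341 + (6 - I*sqrt(1347))) = -1318*(-335 - I*sqrt(1347)) = 441530 + 1318*I*sqrt(1347)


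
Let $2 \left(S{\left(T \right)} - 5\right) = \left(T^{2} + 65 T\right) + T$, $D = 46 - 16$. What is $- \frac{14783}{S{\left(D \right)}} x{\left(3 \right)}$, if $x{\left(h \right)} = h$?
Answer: $- \frac{44349}{1445} \approx -30.691$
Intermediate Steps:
$D = 30$
$S{\left(T \right)} = 5 + \frac{T^{2}}{2} + 33 T$ ($S{\left(T \right)} = 5 + \frac{\left(T^{2} + 65 T\right) + T}{2} = 5 + \frac{T^{2} + 66 T}{2} = 5 + \left(\frac{T^{2}}{2} + 33 T\right) = 5 + \frac{T^{2}}{2} + 33 T$)
$- \frac{14783}{S{\left(D \right)}} x{\left(3 \right)} = - \frac{14783}{5 + \frac{30^{2}}{2} + 33 \cdot 30} \cdot 3 = - \frac{14783}{5 + \frac{1}{2} \cdot 900 + 990} \cdot 3 = - \frac{14783}{5 + 450 + 990} \cdot 3 = - \frac{14783}{1445} \cdot 3 = \left(-14783\right) \frac{1}{1445} \cdot 3 = \left(- \frac{14783}{1445}\right) 3 = - \frac{44349}{1445}$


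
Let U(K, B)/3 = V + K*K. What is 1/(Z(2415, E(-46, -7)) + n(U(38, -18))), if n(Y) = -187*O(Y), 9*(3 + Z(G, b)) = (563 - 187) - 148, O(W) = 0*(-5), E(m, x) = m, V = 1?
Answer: 3/67 ≈ 0.044776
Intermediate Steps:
U(K, B) = 3 + 3*K**2 (U(K, B) = 3*(1 + K*K) = 3*(1 + K**2) = 3 + 3*K**2)
O(W) = 0
Z(G, b) = 67/3 (Z(G, b) = -3 + ((563 - 187) - 148)/9 = -3 + (376 - 148)/9 = -3 + (1/9)*228 = -3 + 76/3 = 67/3)
n(Y) = 0 (n(Y) = -187*0 = 0)
1/(Z(2415, E(-46, -7)) + n(U(38, -18))) = 1/(67/3 + 0) = 1/(67/3) = 3/67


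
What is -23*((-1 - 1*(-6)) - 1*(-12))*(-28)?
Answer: 10948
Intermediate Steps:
-23*((-1 - 1*(-6)) - 1*(-12))*(-28) = -23*((-1 + 6) + 12)*(-28) = -23*(5 + 12)*(-28) = -23*17*(-28) = -391*(-28) = 10948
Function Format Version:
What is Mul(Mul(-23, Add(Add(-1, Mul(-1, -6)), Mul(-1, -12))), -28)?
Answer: 10948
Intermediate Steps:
Mul(Mul(-23, Add(Add(-1, Mul(-1, -6)), Mul(-1, -12))), -28) = Mul(Mul(-23, Add(Add(-1, 6), 12)), -28) = Mul(Mul(-23, Add(5, 12)), -28) = Mul(Mul(-23, 17), -28) = Mul(-391, -28) = 10948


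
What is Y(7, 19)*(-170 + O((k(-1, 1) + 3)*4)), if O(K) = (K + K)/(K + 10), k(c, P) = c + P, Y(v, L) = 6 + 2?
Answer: -14864/11 ≈ -1351.3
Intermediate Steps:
Y(v, L) = 8
k(c, P) = P + c
O(K) = 2*K/(10 + K) (O(K) = (2*K)/(10 + K) = 2*K/(10 + K))
Y(7, 19)*(-170 + O((k(-1, 1) + 3)*4)) = 8*(-170 + 2*(((1 - 1) + 3)*4)/(10 + ((1 - 1) + 3)*4)) = 8*(-170 + 2*((0 + 3)*4)/(10 + (0 + 3)*4)) = 8*(-170 + 2*(3*4)/(10 + 3*4)) = 8*(-170 + 2*12/(10 + 12)) = 8*(-170 + 2*12/22) = 8*(-170 + 2*12*(1/22)) = 8*(-170 + 12/11) = 8*(-1858/11) = -14864/11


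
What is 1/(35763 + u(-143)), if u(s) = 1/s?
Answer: 143/5114108 ≈ 2.7962e-5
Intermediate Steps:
1/(35763 + u(-143)) = 1/(35763 + 1/(-143)) = 1/(35763 - 1/143) = 1/(5114108/143) = 143/5114108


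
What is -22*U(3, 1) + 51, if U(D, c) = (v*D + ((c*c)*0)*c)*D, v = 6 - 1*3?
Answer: -543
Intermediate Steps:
v = 3 (v = 6 - 3 = 3)
U(D, c) = 3*D² (U(D, c) = (3*D + ((c*c)*0)*c)*D = (3*D + (c²*0)*c)*D = (3*D + 0*c)*D = (3*D + 0)*D = (3*D)*D = 3*D²)
-22*U(3, 1) + 51 = -66*3² + 51 = -66*9 + 51 = -22*27 + 51 = -594 + 51 = -543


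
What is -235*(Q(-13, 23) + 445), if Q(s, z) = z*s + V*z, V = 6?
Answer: -66740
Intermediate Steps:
Q(s, z) = 6*z + s*z (Q(s, z) = z*s + 6*z = s*z + 6*z = 6*z + s*z)
-235*(Q(-13, 23) + 445) = -235*(23*(6 - 13) + 445) = -235*(23*(-7) + 445) = -235*(-161 + 445) = -235*284 = -66740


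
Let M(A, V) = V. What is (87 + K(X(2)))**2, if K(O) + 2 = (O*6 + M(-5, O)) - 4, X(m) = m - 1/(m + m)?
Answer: 139129/16 ≈ 8695.6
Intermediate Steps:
X(m) = m - 1/(2*m)
K(O) = -6 + 7*O (K(O) = -2 + ((O*6 + O) - 4) = -2 + ((6*O + O) - 4) = -2 + (7*O - 4) = -2 + (-4 + 7*O) = -6 + 7*O)
(87 + K(X(2)))**2 = (87 + (-6 + 7*(2 - 1/2/2)))**2 = (87 + (-6 + 7*(2 - 1/2*1/2)))**2 = (87 + (-6 + 7*(2 - 1/4)))**2 = (87 + (-6 + 7*(7/4)))**2 = (87 + (-6 + 49/4))**2 = (87 + 25/4)**2 = (373/4)**2 = 139129/16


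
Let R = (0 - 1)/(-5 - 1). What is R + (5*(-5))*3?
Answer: -449/6 ≈ -74.833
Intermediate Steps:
R = 1/6 (R = -1/(-6) = -1*(-1/6) = 1/6 ≈ 0.16667)
R + (5*(-5))*3 = 1/6 + (5*(-5))*3 = 1/6 - 25*3 = 1/6 - 75 = -449/6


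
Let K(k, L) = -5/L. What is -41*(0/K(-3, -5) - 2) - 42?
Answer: 40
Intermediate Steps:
-41*(0/K(-3, -5) - 2) - 42 = -41*(0/(-5/(-5)) - 2) - 42 = -41*(0/(-5*(-⅕)) - 2) - 42 = -41*(0/1 - 2) - 42 = -41*(1*0 - 2) - 42 = -41*(0 - 2) - 42 = -41*(-2) - 42 = 82 - 42 = 40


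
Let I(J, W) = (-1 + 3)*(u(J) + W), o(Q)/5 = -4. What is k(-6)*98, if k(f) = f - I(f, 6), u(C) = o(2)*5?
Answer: 17836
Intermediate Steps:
o(Q) = -20 (o(Q) = 5*(-4) = -20)
u(C) = -100 (u(C) = -20*5 = -100)
I(J, W) = -200 + 2*W (I(J, W) = (-1 + 3)*(-100 + W) = 2*(-100 + W) = -200 + 2*W)
k(f) = 188 + f (k(f) = f - (-200 + 2*6) = f - (-200 + 12) = f - 1*(-188) = f + 188 = 188 + f)
k(-6)*98 = (188 - 6)*98 = 182*98 = 17836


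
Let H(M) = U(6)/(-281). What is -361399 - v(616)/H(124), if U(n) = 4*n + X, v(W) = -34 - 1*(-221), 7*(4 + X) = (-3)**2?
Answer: -53480622/149 ≈ -3.5893e+5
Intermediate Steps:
X = -19/7 (X = -4 + (1/7)*(-3)**2 = -4 + (1/7)*9 = -4 + 9/7 = -19/7 ≈ -2.7143)
v(W) = 187 (v(W) = -34 + 221 = 187)
U(n) = -19/7 + 4*n (U(n) = 4*n - 19/7 = -19/7 + 4*n)
H(M) = -149/1967 (H(M) = (-19/7 + 4*6)/(-281) = (-19/7 + 24)*(-1/281) = (149/7)*(-1/281) = -149/1967)
-361399 - v(616)/H(124) = -361399 - 187/(-149/1967) = -361399 - 187*(-1967)/149 = -361399 - 1*(-367829/149) = -361399 + 367829/149 = -53480622/149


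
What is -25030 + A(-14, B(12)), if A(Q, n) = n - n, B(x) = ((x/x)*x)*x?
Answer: -25030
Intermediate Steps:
B(x) = x² (B(x) = (1*x)*x = x*x = x²)
A(Q, n) = 0
-25030 + A(-14, B(12)) = -25030 + 0 = -25030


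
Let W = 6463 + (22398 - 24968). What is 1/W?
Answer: 1/3893 ≈ 0.00025687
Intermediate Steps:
W = 3893 (W = 6463 - 2570 = 3893)
1/W = 1/3893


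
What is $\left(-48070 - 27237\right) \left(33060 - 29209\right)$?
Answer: $-290007257$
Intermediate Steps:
$\left(-48070 - 27237\right) \left(33060 - 29209\right) = \left(-75307\right) 3851 = -290007257$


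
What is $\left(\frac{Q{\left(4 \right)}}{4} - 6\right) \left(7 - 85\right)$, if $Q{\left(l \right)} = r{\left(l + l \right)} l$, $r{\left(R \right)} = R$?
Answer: $-156$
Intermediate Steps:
$Q{\left(l \right)} = 2 l^{2}$ ($Q{\left(l \right)} = \left(l + l\right) l = 2 l l = 2 l^{2}$)
$\left(\frac{Q{\left(4 \right)}}{4} - 6\right) \left(7 - 85\right) = \left(\frac{2 \cdot 4^{2}}{4} - 6\right) \left(7 - 85\right) = \left(2 \cdot 16 \cdot \frac{1}{4} - 6\right) \left(-78\right) = \left(32 \cdot \frac{1}{4} - 6\right) \left(-78\right) = \left(8 - 6\right) \left(-78\right) = 2 \left(-78\right) = -156$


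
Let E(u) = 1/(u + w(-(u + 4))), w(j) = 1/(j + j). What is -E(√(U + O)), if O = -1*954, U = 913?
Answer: 2*(-√41 + 4*I)/(8*√41 + 83*I) ≈ 0.00084095 + 0.15481*I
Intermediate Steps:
w(j) = 1/(2*j)
O = -954
E(u) = 1/(u + 1/(2*(-4 - u))) (E(u) = 1/(u + 1/(2*((-(u + 4))))) = 1/(u + 1/(2*((-(4 + u))))) = 1/(u + 1/(2*(-4 - u))))
-E(√(U + O)) = -2*(4 + √(913 - 954))/(-1 + 2*√(913 - 954)*(4 + √(913 - 954))) = -2*(4 + √(-41))/(-1 + 2*√(-41)*(4 + √(-41))) = -2*(4 + I*√41)/(-1 + 2*(I*√41)*(4 + I*√41)) = -2*(4 + I*√41)/(-1 + 2*I*√41*(4 + I*√41))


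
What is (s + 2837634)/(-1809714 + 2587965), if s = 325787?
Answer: 3163421/778251 ≈ 4.0648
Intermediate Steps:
(s + 2837634)/(-1809714 + 2587965) = (325787 + 2837634)/(-1809714 + 2587965) = 3163421/778251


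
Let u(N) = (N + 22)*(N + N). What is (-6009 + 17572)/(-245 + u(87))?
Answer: 11563/18721 ≈ 0.61765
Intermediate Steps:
u(N) = 2*N*(22 + N) (u(N) = (22 + N)*(2*N) = 2*N*(22 + N))
(-6009 + 17572)/(-245 + u(87)) = (-6009 + 17572)/(-245 + 2*87*(22 + 87)) = 11563/(-245 + 2*87*109) = 11563/(-245 + 18966) = 11563/18721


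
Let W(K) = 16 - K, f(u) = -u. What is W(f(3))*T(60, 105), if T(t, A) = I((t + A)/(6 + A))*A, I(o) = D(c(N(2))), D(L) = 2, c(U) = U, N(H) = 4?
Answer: 3990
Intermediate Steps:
I(o) = 2
T(t, A) = 2*A
W(f(3))*T(60, 105) = (16 - (-1)*3)*(2*105) = (16 - 1*(-3))*210 = (16 + 3)*210 = 19*210 = 3990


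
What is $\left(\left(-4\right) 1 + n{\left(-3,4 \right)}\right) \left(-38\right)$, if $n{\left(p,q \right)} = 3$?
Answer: $38$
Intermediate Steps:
$\left(\left(-4\right) 1 + n{\left(-3,4 \right)}\right) \left(-38\right) = \left(\left(-4\right) 1 + 3\right) \left(-38\right) = \left(-4 + 3\right) \left(-38\right) = \left(-1\right) \left(-38\right) = 38$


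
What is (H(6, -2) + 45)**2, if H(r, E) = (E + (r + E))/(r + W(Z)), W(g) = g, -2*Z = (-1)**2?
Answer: 249001/121 ≈ 2057.9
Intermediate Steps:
Z = -1/2 (Z = -1/2*(-1)**2 = -1/2*1 = -1/2 ≈ -0.50000)
H(r, E) = (r + 2*E)/(-1/2 + r) (H(r, E) = (E + (r + E))/(r - 1/2) = (E + (E + r))/(-1/2 + r) = (r + 2*E)/(-1/2 + r))
(H(6, -2) + 45)**2 = (2*(6 + 2*(-2))/(-1 + 2*6) + 45)**2 = (2*(6 - 4)/(-1 + 12) + 45)**2 = (2*2/11 + 45)**2 = (2*(1/11)*2 + 45)**2 = (4/11 + 45)**2 = (499/11)**2 = 249001/121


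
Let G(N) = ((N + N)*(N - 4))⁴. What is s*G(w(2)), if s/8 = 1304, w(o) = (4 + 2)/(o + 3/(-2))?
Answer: 14176613302272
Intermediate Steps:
w(o) = 6/(-3/2 + o) (w(o) = 6/(o + 3*(-½)) = 6/(o - 3/2) = 6/(-3/2 + o))
G(N) = 16*N⁴*(-4 + N)⁴ (G(N) = ((2*N)*(-4 + N))⁴ = (2*N*(-4 + N))⁴ = 16*N⁴*(-4 + N)⁴)
s = 10432 (s = 8*1304 = 10432)
s*G(w(2)) = 10432*(16*(12/(-3 + 2*2))⁴*(-4 + 12/(-3 + 2*2))⁴) = 10432*(16*(12/(-3 + 4))⁴*(-4 + 12/(-3 + 4))⁴) = 10432*(16*(12/1)⁴*(-4 + 12/1)⁴) = 10432*(16*(12*1)⁴*(-4 + 12*1)⁴) = 10432*(16*12⁴*(-4 + 12)⁴) = 10432*(16*20736*8⁴) = 10432*(16*20736*4096) = 10432*1358954496 = 14176613302272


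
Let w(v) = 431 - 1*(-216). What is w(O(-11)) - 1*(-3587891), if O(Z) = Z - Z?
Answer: 3588538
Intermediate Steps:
O(Z) = 0
w(v) = 647 (w(v) = 431 + 216 = 647)
w(O(-11)) - 1*(-3587891) = 647 - 1*(-3587891) = 647 + 3587891 = 3588538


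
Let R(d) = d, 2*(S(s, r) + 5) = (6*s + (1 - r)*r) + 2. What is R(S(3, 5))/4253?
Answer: -5/4253 ≈ -0.0011756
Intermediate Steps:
S(s, r) = -4 + 3*s + r*(1 - r)/2 (S(s, r) = -5 + ((6*s + (1 - r)*r) + 2)/2 = -5 + ((6*s + r*(1 - r)) + 2)/2 = -5 + (2 + 6*s + r*(1 - r))/2 = -5 + (1 + 3*s + r*(1 - r)/2) = -4 + 3*s + r*(1 - r)/2)
R(S(3, 5))/4253 = (-4 + (1/2)*5 + 3*3 - 1/2*5**2)/4253 = (-4 + 5/2 + 9 - 1/2*25)*(1/4253) = (-4 + 5/2 + 9 - 25/2)*(1/4253) = -5*1/4253 = -5/4253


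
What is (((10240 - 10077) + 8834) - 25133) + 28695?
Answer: 12559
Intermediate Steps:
(((10240 - 10077) + 8834) - 25133) + 28695 = ((163 + 8834) - 25133) + 28695 = (8997 - 25133) + 28695 = -16136 + 28695 = 12559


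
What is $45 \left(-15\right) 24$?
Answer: $-16200$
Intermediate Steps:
$45 \left(-15\right) 24 = \left(-675\right) 24 = -16200$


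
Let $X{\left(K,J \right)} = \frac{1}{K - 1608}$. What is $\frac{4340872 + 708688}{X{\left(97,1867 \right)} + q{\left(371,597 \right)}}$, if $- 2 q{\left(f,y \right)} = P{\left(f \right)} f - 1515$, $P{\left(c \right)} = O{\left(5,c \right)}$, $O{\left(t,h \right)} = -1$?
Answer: $\frac{953735645}{178109} \approx 5354.8$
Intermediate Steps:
$P{\left(c \right)} = -1$
$X{\left(K,J \right)} = \frac{1}{-1608 + K}$
$q{\left(f,y \right)} = \frac{1515}{2} + \frac{f}{2}$ ($q{\left(f,y \right)} = - \frac{- f - 1515}{2} = - \frac{-1515 - f}{2} = \frac{1515}{2} + \frac{f}{2}$)
$\frac{4340872 + 708688}{X{\left(97,1867 \right)} + q{\left(371,597 \right)}} = \frac{4340872 + 708688}{\frac{1}{-1608 + 97} + \left(\frac{1515}{2} + \frac{1}{2} \cdot 371\right)} = \frac{5049560}{\frac{1}{-1511} + \left(\frac{1515}{2} + \frac{371}{2}\right)} = \frac{5049560}{- \frac{1}{1511} + 943} = \frac{5049560}{\frac{1424872}{1511}} = 5049560 \cdot \frac{1511}{1424872} = \frac{953735645}{178109}$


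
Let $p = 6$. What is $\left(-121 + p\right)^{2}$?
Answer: $13225$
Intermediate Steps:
$\left(-121 + p\right)^{2} = \left(-121 + 6\right)^{2} = \left(-115\right)^{2} = 13225$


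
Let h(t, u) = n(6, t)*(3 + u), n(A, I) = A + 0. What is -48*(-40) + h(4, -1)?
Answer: 1932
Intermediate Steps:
n(A, I) = A
h(t, u) = 18 + 6*u (h(t, u) = 6*(3 + u) = 18 + 6*u)
-48*(-40) + h(4, -1) = -48*(-40) + (18 + 6*(-1)) = 1920 + (18 - 6) = 1920 + 12 = 1932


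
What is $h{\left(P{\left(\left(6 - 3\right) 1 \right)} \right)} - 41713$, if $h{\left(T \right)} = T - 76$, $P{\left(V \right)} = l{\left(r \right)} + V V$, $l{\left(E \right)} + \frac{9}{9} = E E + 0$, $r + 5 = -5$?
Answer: $-41681$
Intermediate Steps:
$r = -10$ ($r = -5 - 5 = -10$)
$l{\left(E \right)} = -1 + E^{2}$ ($l{\left(E \right)} = -1 + \left(E E + 0\right) = -1 + \left(E^{2} + 0\right) = -1 + E^{2}$)
$P{\left(V \right)} = 99 + V^{2}$ ($P{\left(V \right)} = \left(-1 + \left(-10\right)^{2}\right) + V V = \left(-1 + 100\right) + V^{2} = 99 + V^{2}$)
$h{\left(T \right)} = -76 + T$
$h{\left(P{\left(\left(6 - 3\right) 1 \right)} \right)} - 41713 = \left(-76 + \left(99 + \left(\left(6 - 3\right) 1\right)^{2}\right)\right) - 41713 = \left(-76 + \left(99 + \left(3 \cdot 1\right)^{2}\right)\right) - 41713 = \left(-76 + \left(99 + 3^{2}\right)\right) - 41713 = \left(-76 + \left(99 + 9\right)\right) - 41713 = \left(-76 + 108\right) - 41713 = 32 - 41713 = -41681$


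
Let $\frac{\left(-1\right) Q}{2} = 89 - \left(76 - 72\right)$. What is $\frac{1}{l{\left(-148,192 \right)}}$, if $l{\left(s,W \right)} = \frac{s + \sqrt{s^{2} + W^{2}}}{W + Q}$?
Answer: $\frac{407}{4608} + \frac{11 \sqrt{3673}}{4608} \approx 0.233$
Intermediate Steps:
$Q = -170$ ($Q = - 2 \left(89 - \left(76 - 72\right)\right) = - 2 \left(89 - 4\right) = \left(-2\right) 85 = -170$)
$l{\left(s,W \right)} = \frac{s + \sqrt{W^{2} + s^{2}}}{-170 + W}$ ($l{\left(s,W \right)} = \frac{s + \sqrt{s^{2} + W^{2}}}{W - 170} = \frac{s + \sqrt{W^{2} + s^{2}}}{-170 + W}$)
$\frac{1}{l{\left(-148,192 \right)}} = \frac{1}{\frac{1}{-170 + 192} \left(-148 + \sqrt{192^{2} + \left(-148\right)^{2}}\right)} = \frac{1}{\frac{1}{22} \left(-148 + \sqrt{36864 + 21904}\right)} = \frac{1}{\frac{1}{22} \left(-148 + \sqrt{58768}\right)} = \frac{1}{\frac{1}{22} \left(-148 + 4 \sqrt{3673}\right)} = \frac{1}{- \frac{74}{11} + \frac{2 \sqrt{3673}}{11}}$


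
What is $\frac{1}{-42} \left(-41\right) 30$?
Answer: $\frac{205}{7} \approx 29.286$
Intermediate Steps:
$\frac{1}{-42} \left(-41\right) 30 = \left(- \frac{1}{42}\right) \left(-41\right) 30 = \frac{41}{42} \cdot 30 = \frac{205}{7}$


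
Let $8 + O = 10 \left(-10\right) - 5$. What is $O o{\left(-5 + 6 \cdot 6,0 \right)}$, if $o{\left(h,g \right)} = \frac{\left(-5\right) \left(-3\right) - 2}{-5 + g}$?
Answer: $\frac{1469}{5} \approx 293.8$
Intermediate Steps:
$O = -113$ ($O = -8 + \left(10 \left(-10\right) - 5\right) = -8 - 105 = -113$)
$o{\left(h,g \right)} = \frac{13}{-5 + g}$ ($o{\left(h,g \right)} = \frac{15 - 2}{-5 + g} = \frac{13}{-5 + g}$)
$O o{\left(-5 + 6 \cdot 6,0 \right)} = - 113 \frac{13}{-5 + 0} = - 113 \frac{13}{-5} = - 113 \cdot 13 \left(- \frac{1}{5}\right) = \left(-113\right) \left(- \frac{13}{5}\right) = \frac{1469}{5}$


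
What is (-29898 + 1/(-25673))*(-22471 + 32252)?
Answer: -7507615423255/25673 ≈ -2.9243e+8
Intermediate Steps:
(-29898 + 1/(-25673))*(-22471 + 32252) = (-29898 - 1/25673)*9781 = -767571355/25673*9781 = -7507615423255/25673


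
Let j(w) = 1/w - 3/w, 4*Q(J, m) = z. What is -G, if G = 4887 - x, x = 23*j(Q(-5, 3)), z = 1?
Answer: -5071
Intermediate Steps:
Q(J, m) = ¼ (Q(J, m) = (¼)*1 = ¼)
j(w) = -2/w (j(w) = 1/w - 3/w = -2/w)
x = -184 (x = 23*(-2/¼) = 23*(-2*4) = 23*(-8) = -184)
G = 5071 (G = 4887 - 1*(-184) = 4887 + 184 = 5071)
-G = -1*5071 = -5071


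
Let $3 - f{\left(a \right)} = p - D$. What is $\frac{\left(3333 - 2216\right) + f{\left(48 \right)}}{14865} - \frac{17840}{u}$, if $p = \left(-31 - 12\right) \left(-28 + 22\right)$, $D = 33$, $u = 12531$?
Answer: $- \frac{5643919}{4139407} \approx -1.3635$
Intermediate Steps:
$p = 258$ ($p = \left(-43\right) \left(-6\right) = 258$)
$f{\left(a \right)} = -222$ ($f{\left(a \right)} = 3 - \left(258 - 33\right) = 3 - 225 = -222$)
$\frac{\left(3333 - 2216\right) + f{\left(48 \right)}}{14865} - \frac{17840}{u} = \frac{\left(3333 - 2216\right) - 222}{14865} - \frac{17840}{12531} = \left(1117 - 222\right) \frac{1}{14865} - \frac{17840}{12531} = 895 \cdot \frac{1}{14865} - \frac{17840}{12531} = \frac{179}{2973} - \frac{17840}{12531} = - \frac{5643919}{4139407}$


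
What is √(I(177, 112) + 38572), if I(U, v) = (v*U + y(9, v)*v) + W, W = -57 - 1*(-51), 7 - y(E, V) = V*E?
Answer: I*√53722 ≈ 231.78*I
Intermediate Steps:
y(E, V) = 7 - E*V (y(E, V) = 7 - V*E = 7 - E*V)
W = -6 (W = -57 + 51 = -6)
I(U, v) = -6 + U*v + v*(7 - 9*v) (I(U, v) = (v*U + (7 - 1*9*v)*v) - 6 = (U*v + (7 - 9*v)*v) - 6 = (U*v + v*(7 - 9*v)) - 6 = -6 + U*v + v*(7 - 9*v))
√(I(177, 112) + 38572) = √((-6 + 177*112 - 1*112*(-7 + 9*112)) + 38572) = √((-6 + 19824 - 1*112*(-7 + 1008)) + 38572) = √((-6 + 19824 - 1*112*1001) + 38572) = √((-6 + 19824 - 112112) + 38572) = √(-92294 + 38572) = √(-53722) = I*√53722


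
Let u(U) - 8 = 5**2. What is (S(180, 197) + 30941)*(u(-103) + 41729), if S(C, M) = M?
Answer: 1300385156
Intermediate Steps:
u(U) = 33 (u(U) = 8 + 5**2 = 8 + 25 = 33)
(S(180, 197) + 30941)*(u(-103) + 41729) = (197 + 30941)*(33 + 41729) = 31138*41762 = 1300385156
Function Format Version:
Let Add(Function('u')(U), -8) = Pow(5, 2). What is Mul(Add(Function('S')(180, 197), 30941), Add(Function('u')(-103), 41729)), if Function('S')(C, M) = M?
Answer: 1300385156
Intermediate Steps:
Function('u')(U) = 33 (Function('u')(U) = Add(8, Pow(5, 2)) = Add(8, 25) = 33)
Mul(Add(Function('S')(180, 197), 30941), Add(Function('u')(-103), 41729)) = Mul(Add(197, 30941), Add(33, 41729)) = Mul(31138, 41762) = 1300385156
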